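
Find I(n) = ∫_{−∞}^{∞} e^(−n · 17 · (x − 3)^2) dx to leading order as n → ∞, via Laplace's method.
I(n) = sqrt(π/(17n))

Here φ(x) = 17 · (x − 3)^2 has its unique minimum at x* = 3 with φ(x*) = 0 and φ''(x*) = 34. Laplace's method gives
  I(n) ~ e^(−n φ(x*)) · sqrt(2π / (n · φ''(x*))) = sqrt(2π / (34n)) = sqrt(π/(17n)).
This is exact: substituting u = (x − 3)·sqrt(17n) gives I(n) = (1/sqrt(17n)) ∫_{−∞}^{∞} e^(−u^2) du = sqrt(π/(17n)).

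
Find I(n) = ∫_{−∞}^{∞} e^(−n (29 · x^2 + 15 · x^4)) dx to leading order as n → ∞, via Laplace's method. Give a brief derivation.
I(n) ~ sqrt(π/(29n))

φ(x) = 29 · x^2 + 15 · x^4 has its unique global minimum at x* = 0 (since φ'(x) = 58x + 60x^3 = 0 only at x = 0 for real x with both coefficients positive, and φ → ∞ as |x| → ∞). At x* = 0, φ(0) = 0 and φ''(0) = 58. Laplace's method then gives
  I(n) ~ sqrt(2π / (n · φ''(0))) · e^(−n φ(0)) = sqrt(2π / (58n)) = sqrt(π/(29n)).
The 15 · x^4 term contributes only at subleading order (an O(1/n) relative correction).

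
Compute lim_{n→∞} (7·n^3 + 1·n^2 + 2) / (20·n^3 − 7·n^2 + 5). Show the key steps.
lim = 7/20

For large n the leading n^3 terms dominate both numerator and denominator. Dividing top and bottom by n^3, every other term tends to 0, leaving 7/20.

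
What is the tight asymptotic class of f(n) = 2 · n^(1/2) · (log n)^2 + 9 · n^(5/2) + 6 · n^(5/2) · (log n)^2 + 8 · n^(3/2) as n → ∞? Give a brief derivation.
f(n) ∈ Θ(n^(5/2) · (log n)^2)

Compare the terms by growth order. For large n, n^a · (log n)^b dominates n^a' · (log n)^b' iff a > a', or (a = a' and b > b'). Ranking the 4 terms shows the dominant one is 6 · n^(5/2) · (log n)^2. Hence f(n) ∈ Θ(n^(5/2) · (log n)^2).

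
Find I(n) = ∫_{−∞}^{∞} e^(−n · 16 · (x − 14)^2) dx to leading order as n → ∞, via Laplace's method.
I(n) = sqrt(π/(16n))

Here φ(x) = 16 · (x − 14)^2 has its unique minimum at x* = 14 with φ(x*) = 0 and φ''(x*) = 32. Laplace's method gives
  I(n) ~ e^(−n φ(x*)) · sqrt(2π / (n · φ''(x*))) = sqrt(2π / (32n)) = sqrt(π/(16n)).
This is exact: substituting u = (x − 14)·sqrt(16n) gives I(n) = (1/sqrt(16n)) ∫_{−∞}^{∞} e^(−u^2) du = sqrt(π/(16n)).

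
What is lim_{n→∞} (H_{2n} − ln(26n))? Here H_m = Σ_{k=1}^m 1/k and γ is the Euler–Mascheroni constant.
lim = −ln 13 + γ

By Euler-Maclaurin, H_m = ln m + γ + O(1/m). So
  H_{2n} − ln(26n) = ln(2n) + γ − ln(26n) + O(1/n)
                       = ln(2/26) + γ + O(1/n).
Hence the limit is ln(2/26) + γ (= −ln 13).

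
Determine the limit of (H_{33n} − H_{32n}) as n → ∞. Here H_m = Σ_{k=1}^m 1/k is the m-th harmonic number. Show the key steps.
lim = ln(33/32)

Euler-Maclaurin gives H_m = ln m + γ + 1/(2m) + O(1/m^2). The γ and O(1/m) terms cancel in the difference:
  H_{33n} − H_{32n} = ln(33n) − ln(32n) + O(1/n) = ln(33/32) + O(1/n).
Hence the limit is ln(33/32).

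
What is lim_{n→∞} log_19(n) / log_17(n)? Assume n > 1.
lim = ln(17) / ln(19) = log_19(17)

Change of base: log_19(n) = ln n / ln 19 and log_17(n) = ln n / ln 17. The ratio is (ln n / ln 19) · (ln 17 / ln n) = ln 17 / ln 19, a constant independent of n. So the limit is ln 17 / ln 19 = log_19(17).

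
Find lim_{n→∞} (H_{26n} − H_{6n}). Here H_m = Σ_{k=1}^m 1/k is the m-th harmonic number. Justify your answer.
lim = ln(26/6) = ln(13/3)

Euler-Maclaurin gives H_m = ln m + γ + 1/(2m) + O(1/m^2). The γ and O(1/m) terms cancel in the difference:
  H_{26n} − H_{6n} = ln(26n) − ln(6n) + O(1/n) = ln(26/6) + O(1/n).
Hence the limit is ln(26/6) = ln(13/3).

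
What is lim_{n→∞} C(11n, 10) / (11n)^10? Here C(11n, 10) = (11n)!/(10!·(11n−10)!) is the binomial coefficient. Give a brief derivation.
lim = 1/10! = 1/3628800

With N = 11n → ∞: C(N, 10) / N^10 = [N(N−1)…(N−9)] / (10! · N^10) = (1/10!) · 1 · (1 − 1/(11n)) · … · (1 − 9/(11n)). Each factor → 1 as N → ∞, so the limit is 1/10! = 1/3628800.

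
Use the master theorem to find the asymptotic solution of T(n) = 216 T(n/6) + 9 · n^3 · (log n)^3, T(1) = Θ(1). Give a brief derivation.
T(n) = Θ(n^3 · (log n)^4)

Here log_6 216 = 3 and f(n) = 9 · n^3 · (log n)^3 = Θ(n^(log_6 216) · (log n)^3). This is the extended Case 2 of the master theorem (f matches the critical exponent up to log factors), giving T(n) = Θ(n^(log_6 216) · (log n)^(3+1)) = Θ(n^3 · (log n)^4).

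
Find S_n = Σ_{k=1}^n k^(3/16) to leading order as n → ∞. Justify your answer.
S_n ~ (16/19) · n^(19/16)

Integral comparison: Σ_{k=1}^n k^(3/16) = ∫_0^n x^(3/16) dx + O(n^(3/16)). The integral is n^(1 + 3/16) / (1 + 3/16) = n^((3+16)/16) / ((3+16)/16) = (16/19) · n^(19/16).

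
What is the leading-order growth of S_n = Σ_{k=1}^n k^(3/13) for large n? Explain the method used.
S_n ~ (13/16) · n^(16/13)

Integral comparison: Σ_{k=1}^n k^(3/13) = ∫_0^n x^(3/13) dx + O(n^(3/13)). The integral is n^(1 + 3/13) / (1 + 3/13) = n^((3+13)/13) / ((3+13)/13) = (13/16) · n^(16/13).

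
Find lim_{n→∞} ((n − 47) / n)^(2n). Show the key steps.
lim = e^(−94)

Rewrite as (1 − 47/n)^(2n). By the standard limit (1 + x/n)^n → e^x, we have (1 − 47/n)^n → e^(−47), and raising to the 2nd power gives e^(−94).
More precisely, ln[(1 − 47/n)^(2n)] = 2n · ln(1 − 47/n) = 2n · (-47/n + O(1/n^2)) = -94 + O(1/n) → -94.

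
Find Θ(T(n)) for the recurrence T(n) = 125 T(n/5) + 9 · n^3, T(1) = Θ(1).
T(n) = Θ(n^3 log n)

log_5 125 = 3, and f(n) = 9 · n^3 = Θ(n^(log_5 125)). This is Case 2 of the master theorem: T(n) = Θ(f(n) · log n) = Θ(n^3 log n).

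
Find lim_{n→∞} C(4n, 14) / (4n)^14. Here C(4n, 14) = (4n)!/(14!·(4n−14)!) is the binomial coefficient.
lim = 1/14! = 1/87178291200

With N = 4n → ∞: C(N, 14) / N^14 = [N(N−1)…(N−13)] / (14! · N^14) = (1/14!) · 1 · (1 − 1/(4n)) · … · (1 − 13/(4n)). Each factor → 1 as N → ∞, so the limit is 1/14! = 1/87178291200.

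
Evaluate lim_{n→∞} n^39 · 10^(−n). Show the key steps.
lim = 0

Exponentials with base > 1 dominate every fixed polynomial: for any fixed c, n^c / 10^n → 0 as n → ∞ (e.g. by the ratio test, or by writing 10^n = e^(n ln 10) and noting e^(n ln 10) / n^c → ∞). Hence n^39 · 10^(−n) = n^39 / 10^n → 0.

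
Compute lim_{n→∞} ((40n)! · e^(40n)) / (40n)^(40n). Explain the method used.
lim = ∞

Stirling: (40n)! ~ sqrt(2π·40n) · (40n/e)^(40n). Hence
  (40n)! · e^(40n) / (40n)^(40n) ~ sqrt(2π·40n) = sqrt(2π·40) · sqrt(n) → ∞.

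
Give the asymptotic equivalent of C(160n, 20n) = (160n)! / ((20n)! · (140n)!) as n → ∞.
C(160n, 20n) ~ (16777216/823543)^(20n) · sqrt(4/(7π·20n))

Write N = 20n. Apply Stirling to each factorial:
  (8N)! ~ sqrt(2π·8N) · (8N/e)^(8N),
  N! ~ sqrt(2π N) · (N/e)^N,
  (7N)! ~ sqrt(2π·7N) · (7N/e)^(7N).
The exponential factors combine to (8N)^(8N) / (N^N · (7N)^(7N)) = 8^(8N)/7^(7N) = (8^8/7^7)^N = (16777216/823543)^N.
The square-root prefactors combine to sqrt(2π·8N) / (sqrt(2π N)·sqrt(2π·7N)) = sqrt(8 / (2π·7·N)) = sqrt(4/(7π·20n)).
Substituting N = 20n: C(160n, 20n) ~ (16777216/823543)^(20n) · sqrt(4/(7π·20n)).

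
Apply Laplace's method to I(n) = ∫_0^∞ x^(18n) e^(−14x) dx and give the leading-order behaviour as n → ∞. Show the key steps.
I(n) ~ (sqrt(2π·18n) / 14) · (18n/(14e))^(18n)

Write the integrand as exp(18n ln x − 14x) and set f(x) = 18n ln x − 14x. Then f'(x) = 18n/x − 14 = 0 at x* = 18n/14, and f''(x*) = −18n/x*^2 = −14^2/(18n). Laplace's method (interior maximum) gives
  I(n) ~ e^(f(x*)) · sqrt(2π / |f''(x*)|)
        = exp(18n ln(18n/14) − 18n) · sqrt(2π · 18n / 14^2)
        = (18n/14)^(18n) e^(−18n) · sqrt(2π·18n) / 14
        = (sqrt(2π·18n) / 14) · (18n/(14e))^(18n).
This matches Γ(18n+1)/14^(18n+1) with Stirling applied to Γ.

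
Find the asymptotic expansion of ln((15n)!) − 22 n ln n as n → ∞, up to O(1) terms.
ln((15n)!) − 22 n ln n = −7 n ln n + 15(ln 15 − 1) n + (1/2) ln(2π·15n) + O(1/n)

Stirling: ln((15n)!) = 15n ln(15n) − 15n + (1/2) ln(2π·15n) + O(1/n).
Expand 15n ln(15n) = 15n (ln n + ln 15) = 15n ln n + 15n ln 15.
Subtract 22n ln n: leading term is (15 − 22) n ln n = −7 n ln n. The next term is 15n ln 15 − 15n = 15(ln 15 − 1) n. Then the (1/2) ln(2π·15n) correction.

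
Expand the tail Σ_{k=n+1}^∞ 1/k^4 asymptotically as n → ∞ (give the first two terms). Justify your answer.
Σ_{k>n} 1/k^4 = 1/(3 · n^3) − 1/(2 · n^4) + O(1/n^5)

Compare to the integral: ∫_{n}^∞ x^(−4) dx = [−x^(−3)/3]_{n}^∞ = 1/((4−1)·n^3). The Euler-Maclaurin correction adds −f(n)/2 = −1/(2·n^4). Euler-Maclaurin then gives
  Σ_{k>n} 1/k^4 = ∫_{n}^∞ dx/x^4 − 1/(2·n^4) + O(1/n^5).
(Equivalently this is ζ(4) − Σ_{k≤n} 1/k^4.)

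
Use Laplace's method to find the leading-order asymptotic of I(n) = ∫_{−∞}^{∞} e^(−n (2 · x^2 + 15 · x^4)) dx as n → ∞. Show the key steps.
I(n) ~ sqrt(π/(2n))

φ(x) = 2 · x^2 + 15 · x^4 has its unique global minimum at x* = 0 (since φ'(x) = 4x + 60x^3 = 0 only at x = 0 for real x with both coefficients positive, and φ → ∞ as |x| → ∞). At x* = 0, φ(0) = 0 and φ''(0) = 4. Laplace's method then gives
  I(n) ~ sqrt(2π / (n · φ''(0))) · e^(−n φ(0)) = sqrt(2π / (4n)) = sqrt(π/(2n)).
The 15 · x^4 term contributes only at subleading order (an O(1/n) relative correction).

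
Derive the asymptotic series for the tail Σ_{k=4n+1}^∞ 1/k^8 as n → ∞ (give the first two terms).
Σ_{k>4n} 1/k^8 = 1/(7 · (4n)^7) − 1/(2 · (4n)^8) + O(1/(4n)^9)

Compare to the integral: ∫_{4n}^∞ x^(−8) dx = [−x^(−7)/7]_{4n}^∞ = 1/((8−1)·(4n)^7). The Euler-Maclaurin correction adds −f(4n)/2 = −1/(2·(4n)^8). Euler-Maclaurin then gives
  Σ_{k>4n} 1/k^8 = ∫_{4n}^∞ dx/x^8 − 1/(2·(4n)^8) + O(1/(4n)^9).
(Equivalently this is ζ(8) − Σ_{k≤4n} 1/k^8.)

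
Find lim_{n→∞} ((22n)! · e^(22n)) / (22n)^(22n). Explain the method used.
lim = ∞

Stirling: (22n)! ~ sqrt(2π·22n) · (22n/e)^(22n). Hence
  (22n)! · e^(22n) / (22n)^(22n) ~ sqrt(2π·22n) = sqrt(2π·22) · sqrt(n) → ∞.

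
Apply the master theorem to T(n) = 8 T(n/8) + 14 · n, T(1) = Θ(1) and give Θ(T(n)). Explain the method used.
T(n) = Θ(n log n)

log_8 8 = 1, and f(n) = 14 · n = Θ(n^(log_8 8)). This is Case 2 of the master theorem: T(n) = Θ(f(n) · log n) = Θ(n log n).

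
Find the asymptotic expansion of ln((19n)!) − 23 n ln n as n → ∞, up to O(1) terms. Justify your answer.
ln((19n)!) − 23 n ln n = −4 n ln n + 19(ln 19 − 1) n + (1/2) ln(2π·19n) + O(1/n)

Stirling: ln((19n)!) = 19n ln(19n) − 19n + (1/2) ln(2π·19n) + O(1/n).
Expand 19n ln(19n) = 19n (ln n + ln 19) = 19n ln n + 19n ln 19.
Subtract 23n ln n: leading term is (19 − 23) n ln n = −4 n ln n. The next term is 19n ln 19 − 19n = 19(ln 19 − 1) n. Then the (1/2) ln(2π·19n) correction.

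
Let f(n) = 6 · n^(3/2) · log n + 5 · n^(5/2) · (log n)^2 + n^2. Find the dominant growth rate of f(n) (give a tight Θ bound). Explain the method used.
f(n) ∈ Θ(n^(5/2) · (log n)^2)

Compare the terms by growth order. For large n, n^a · (log n)^b dominates n^a' · (log n)^b' iff a > a', or (a = a' and b > b'). Ranking the 3 terms shows the dominant one is 5 · n^(5/2) · (log n)^2. Hence f(n) ∈ Θ(n^(5/2) · (log n)^2).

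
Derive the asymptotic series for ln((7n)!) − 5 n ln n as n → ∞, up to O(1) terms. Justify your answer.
ln((7n)!) − 5 n ln n = 2 n ln n + 7(ln 7 − 1) n + (1/2) ln(2π·7n) + O(1/n)

Stirling: ln((7n)!) = 7n ln(7n) − 7n + (1/2) ln(2π·7n) + O(1/n).
Expand 7n ln(7n) = 7n (ln n + ln 7) = 7n ln n + 7n ln 7.
Subtract 5n ln n: leading term is (7 − 5) n ln n = 2 n ln n. The next term is 7n ln 7 − 7n = 7(ln 7 − 1) n. Then the (1/2) ln(2π·7n) correction.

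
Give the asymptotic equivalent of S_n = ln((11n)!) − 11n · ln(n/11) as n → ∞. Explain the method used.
S_n ~ 11n · (ln 121 − 1) + O(ln n)

Stirling: ln((11n)!) = 11n ln(11n) − 11n + O(ln n).
  S_n = 11n ln(11n) − 11n − 11n ln(n/11) + O(ln n)
      = 11n ln(11n) − 11n ln n + 11n ln 11 − 11n + O(ln n)
      = 11n ln 11 + 11n ln 11 − 11n + O(ln n)
      = 11n (ln 121 − 1) + O(ln n).
Numerically ln(121) − 1 ≈ 3.7958.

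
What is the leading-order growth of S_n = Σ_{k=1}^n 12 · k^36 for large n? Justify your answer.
S_n ~ 12 · n^37 / 37

By integral comparison (Euler-Maclaurin), Σ_{k=1}^n 12 · k^36 = 12 · ∫_0^n x^36 dx + O(n^36) = 12 · n^37/37 + O(n^36). (Equivalently, Faulhaber's formula gives the same leading term.)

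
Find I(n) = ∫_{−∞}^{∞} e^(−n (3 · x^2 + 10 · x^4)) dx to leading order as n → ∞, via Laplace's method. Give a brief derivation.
I(n) ~ sqrt(π/(3n))

φ(x) = 3 · x^2 + 10 · x^4 has its unique global minimum at x* = 0 (since φ'(x) = 6x + 40x^3 = 0 only at x = 0 for real x with both coefficients positive, and φ → ∞ as |x| → ∞). At x* = 0, φ(0) = 0 and φ''(0) = 6. Laplace's method then gives
  I(n) ~ sqrt(2π / (n · φ''(0))) · e^(−n φ(0)) = sqrt(2π / (6n)) = sqrt(π/(3n)).
The 10 · x^4 term contributes only at subleading order (an O(1/n) relative correction).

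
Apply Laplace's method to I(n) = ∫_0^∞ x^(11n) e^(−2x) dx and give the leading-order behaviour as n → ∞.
I(n) ~ (sqrt(2π·11n) / 2) · (11n/(2e))^(11n)

Write the integrand as exp(11n ln x − 2x) and set f(x) = 11n ln x − 2x. Then f'(x) = 11n/x − 2 = 0 at x* = 11n/2, and f''(x*) = −11n/x*^2 = −2^2/(11n). Laplace's method (interior maximum) gives
  I(n) ~ e^(f(x*)) · sqrt(2π / |f''(x*)|)
        = exp(11n ln(11n/2) − 11n) · sqrt(2π · 11n / 2^2)
        = (11n/2)^(11n) e^(−11n) · sqrt(2π·11n) / 2
        = (sqrt(2π·11n) / 2) · (11n/(2e))^(11n).
This matches Γ(11n+1)/2^(11n+1) with Stirling applied to Γ.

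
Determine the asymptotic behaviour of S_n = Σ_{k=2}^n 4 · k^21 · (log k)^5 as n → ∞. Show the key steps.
S_n ~ 2 · n^22 · (log n)^5 / 11

By integral comparison, S_n = ∫_1^n 4 · x^21 · (log x)^5 dx + O(n^21 · (log n)^5). For the integral, the leading term of ∫_1^n x^21 (log x)^5 dx is n^22/22 · (log n)^5 (by repeated integration by parts; each step lowers the log-exponent and produces a relatively O(1/log n) correction). Hence S_n ~ 2 · n^22 · (log n)^5 / 11.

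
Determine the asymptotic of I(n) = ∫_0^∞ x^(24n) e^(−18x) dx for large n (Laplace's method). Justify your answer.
I(n) ~ (sqrt(2π·24n) / 18) · (24n/(18e))^(24n)

Write the integrand as exp(24n ln x − 18x) and set f(x) = 24n ln x − 18x. Then f'(x) = 24n/x − 18 = 0 at x* = 24n/18, and f''(x*) = −24n/x*^2 = −18^2/(24n). Laplace's method (interior maximum) gives
  I(n) ~ e^(f(x*)) · sqrt(2π / |f''(x*)|)
        = exp(24n ln(24n/18) − 24n) · sqrt(2π · 24n / 18^2)
        = (24n/18)^(24n) e^(−24n) · sqrt(2π·24n) / 18
        = (sqrt(2π·24n) / 18) · (24n/(18e))^(24n).
This matches Γ(24n+1)/18^(24n+1) with Stirling applied to Γ.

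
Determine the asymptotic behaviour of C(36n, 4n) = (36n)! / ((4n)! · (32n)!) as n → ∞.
C(36n, 4n) ~ (387420489/16777216)^(4n) · sqrt(9/(16π·4n))

Write N = 4n. Apply Stirling to each factorial:
  (9N)! ~ sqrt(2π·9N) · (9N/e)^(9N),
  N! ~ sqrt(2π N) · (N/e)^N,
  (8N)! ~ sqrt(2π·8N) · (8N/e)^(8N).
The exponential factors combine to (9N)^(9N) / (N^N · (8N)^(8N)) = 9^(9N)/8^(8N) = (9^9/8^8)^N = (387420489/16777216)^N.
The square-root prefactors combine to sqrt(2π·9N) / (sqrt(2π N)·sqrt(2π·8N)) = sqrt(9 / (2π·8·N)) = sqrt(9/(16π·4n)).
Substituting N = 4n: C(36n, 4n) ~ (387420489/16777216)^(4n) · sqrt(9/(16π·4n)).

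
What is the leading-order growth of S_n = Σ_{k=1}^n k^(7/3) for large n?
S_n ~ (3/10) · n^(10/3)

Integral comparison: Σ_{k=1}^n k^(7/3) = ∫_0^n x^(7/3) dx + O(n^(7/3)). The integral is n^(1 + 7/3) / (1 + 7/3) = n^((7+3)/3) / ((7+3)/3) = (3/10) · n^(10/3).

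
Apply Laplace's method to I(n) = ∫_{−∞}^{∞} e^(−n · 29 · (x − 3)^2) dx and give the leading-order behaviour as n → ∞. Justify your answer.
I(n) = sqrt(π/(29n))

Here φ(x) = 29 · (x − 3)^2 has its unique minimum at x* = 3 with φ(x*) = 0 and φ''(x*) = 58. Laplace's method gives
  I(n) ~ e^(−n φ(x*)) · sqrt(2π / (n · φ''(x*))) = sqrt(2π / (58n)) = sqrt(π/(29n)).
This is exact: substituting u = (x − 3)·sqrt(29n) gives I(n) = (1/sqrt(29n)) ∫_{−∞}^{∞} e^(−u^2) du = sqrt(π/(29n)).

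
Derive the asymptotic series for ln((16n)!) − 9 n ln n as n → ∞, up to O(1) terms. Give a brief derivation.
ln((16n)!) − 9 n ln n = 7 n ln n + 16(ln 16 − 1) n + (1/2) ln(2π·16n) + O(1/n)

Stirling: ln((16n)!) = 16n ln(16n) − 16n + (1/2) ln(2π·16n) + O(1/n).
Expand 16n ln(16n) = 16n (ln n + ln 16) = 16n ln n + 16n ln 16.
Subtract 9n ln n: leading term is (16 − 9) n ln n = 7 n ln n. The next term is 16n ln 16 − 16n = 16(ln 16 − 1) n. Then the (1/2) ln(2π·16n) correction.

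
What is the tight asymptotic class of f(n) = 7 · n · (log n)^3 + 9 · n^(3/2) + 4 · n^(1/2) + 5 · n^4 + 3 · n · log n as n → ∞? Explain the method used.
f(n) ∈ Θ(n^4)

Compare the terms by growth order. For large n, n^a · (log n)^b dominates n^a' · (log n)^b' iff a > a', or (a = a' and b > b'). Ranking the 5 terms shows the dominant one is 5 · n^4. Hence f(n) ∈ Θ(n^4).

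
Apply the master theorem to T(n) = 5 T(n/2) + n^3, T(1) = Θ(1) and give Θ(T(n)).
T(n) = Θ(n^3)

log_2 5 ≈ 2.322. f(n) = n^3 dominates n^(log_2 5) since 3 > 2.322, and the regularity condition a·f(n/b) = 5·(n/2)^3 = (5/8)·n^3 ≤ c·f(n) holds with c = 5/8 ≈ 0.625 < 1. So this is Case 3: T(n) = Θ(f(n)) = Θ(n^3).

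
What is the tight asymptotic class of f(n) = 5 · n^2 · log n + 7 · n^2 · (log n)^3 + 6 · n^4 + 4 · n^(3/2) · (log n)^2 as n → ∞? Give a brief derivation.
f(n) ∈ Θ(n^4)

Compare the terms by growth order. For large n, n^a · (log n)^b dominates n^a' · (log n)^b' iff a > a', or (a = a' and b > b'). Ranking the 4 terms shows the dominant one is 6 · n^4. Hence f(n) ∈ Θ(n^4).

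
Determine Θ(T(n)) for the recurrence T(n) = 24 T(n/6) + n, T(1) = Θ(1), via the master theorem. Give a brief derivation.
T(n) = Θ(n^(log_6 24))

Master theorem: compare f(n) = n to n^(log_6 24) where log_6 24 ≈ 1.774. Since 1 < log_6 24, we have f(n) = O(n^(log_6 24 − ε)) for some ε > 0 — Case 1. Hence T(n) = Θ(n^(log_6 24)).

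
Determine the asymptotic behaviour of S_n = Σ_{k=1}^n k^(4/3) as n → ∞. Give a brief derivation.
S_n ~ (3/7) · n^(7/3)

Integral comparison: Σ_{k=1}^n k^(4/3) = ∫_0^n x^(4/3) dx + O(n^(4/3)). The integral is n^(1 + 4/3) / (1 + 4/3) = n^((4+3)/3) / ((4+3)/3) = (3/7) · n^(7/3).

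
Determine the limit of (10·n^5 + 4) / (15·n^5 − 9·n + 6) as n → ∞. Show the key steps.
lim = 10/15 = 2/3

For large n the leading n^5 terms dominate both numerator and denominator. Dividing top and bottom by n^5, every other term tends to 0, leaving 10/15 = 2/3.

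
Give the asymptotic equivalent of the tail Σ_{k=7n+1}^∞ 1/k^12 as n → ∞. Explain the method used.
Σ_{k>7n} 1/k^12 ~ 1/(11 · (7n)^11)

Compare to the integral: ∫_{7n}^∞ x^(−12) dx = [−x^(−11)/11]_{7n}^∞ = 1/((12−1)·(7n)^11). Euler-Maclaurin then gives
  Σ_{k>7n} 1/k^12 = ∫_{7n}^∞ dx/x^12 − 1/(2·(7n)^12) + O(1/(7n)^13).
(Equivalently this is ζ(12) − Σ_{k≤7n} 1/k^12.)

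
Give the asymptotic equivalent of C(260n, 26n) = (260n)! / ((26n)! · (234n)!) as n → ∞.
C(260n, 26n) ~ (10000000000/387420489)^(26n) · sqrt(5/(9π·26n))

Write N = 26n. Apply Stirling to each factorial:
  (10N)! ~ sqrt(2π·10N) · (10N/e)^(10N),
  N! ~ sqrt(2π N) · (N/e)^N,
  (9N)! ~ sqrt(2π·9N) · (9N/e)^(9N).
The exponential factors combine to (10N)^(10N) / (N^N · (9N)^(9N)) = 10^(10N)/9^(9N) = (10^10/9^9)^N = (10000000000/387420489)^N.
The square-root prefactors combine to sqrt(2π·10N) / (sqrt(2π N)·sqrt(2π·9N)) = sqrt(10 / (2π·9·N)) = sqrt(5/(9π·26n)).
Substituting N = 26n: C(260n, 26n) ~ (10000000000/387420489)^(26n) · sqrt(5/(9π·26n)).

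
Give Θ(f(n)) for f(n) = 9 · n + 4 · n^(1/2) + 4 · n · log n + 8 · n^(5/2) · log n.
f(n) ∈ Θ(n^(5/2) · log n)

Compare the terms by growth order. For large n, n^a · (log n)^b dominates n^a' · (log n)^b' iff a > a', or (a = a' and b > b'). Ranking the 4 terms shows the dominant one is 8 · n^(5/2) · log n. Hence f(n) ∈ Θ(n^(5/2) · log n).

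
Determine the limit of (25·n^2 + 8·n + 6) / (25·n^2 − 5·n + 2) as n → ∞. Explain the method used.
lim = 25/25 = 1

For large n the leading n^2 terms dominate both numerator and denominator. Dividing top and bottom by n^2, every other term tends to 0, leaving 25/25 = 1.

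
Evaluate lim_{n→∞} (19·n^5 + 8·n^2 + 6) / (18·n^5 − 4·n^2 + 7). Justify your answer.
lim = 19/18

For large n the leading n^5 terms dominate both numerator and denominator. Dividing top and bottom by n^5, every other term tends to 0, leaving 19/18.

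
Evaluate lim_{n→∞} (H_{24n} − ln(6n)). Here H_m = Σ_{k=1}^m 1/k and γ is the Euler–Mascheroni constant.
lim = ln 4 + γ

By Euler-Maclaurin, H_m = ln m + γ + O(1/m). So
  H_{24n} − ln(6n) = ln(24n) + γ − ln(6n) + O(1/n)
                       = ln(24/6) + γ + O(1/n).
Hence the limit is ln(24/6) + γ (= ln 4).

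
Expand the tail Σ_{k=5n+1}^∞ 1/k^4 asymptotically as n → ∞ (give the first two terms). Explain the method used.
Σ_{k>5n} 1/k^4 = 1/(3 · (5n)^3) − 1/(2 · (5n)^4) + O(1/(5n)^5)

Compare to the integral: ∫_{5n}^∞ x^(−4) dx = [−x^(−3)/3]_{5n}^∞ = 1/((4−1)·(5n)^3). The Euler-Maclaurin correction adds −f(5n)/2 = −1/(2·(5n)^4). Euler-Maclaurin then gives
  Σ_{k>5n} 1/k^4 = ∫_{5n}^∞ dx/x^4 − 1/(2·(5n)^4) + O(1/(5n)^5).
(Equivalently this is ζ(4) − Σ_{k≤5n} 1/k^4.)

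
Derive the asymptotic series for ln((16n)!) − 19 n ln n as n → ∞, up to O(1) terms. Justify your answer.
ln((16n)!) − 19 n ln n = −3 n ln n + 16(ln 16 − 1) n + (1/2) ln(2π·16n) + O(1/n)

Stirling: ln((16n)!) = 16n ln(16n) − 16n + (1/2) ln(2π·16n) + O(1/n).
Expand 16n ln(16n) = 16n (ln n + ln 16) = 16n ln n + 16n ln 16.
Subtract 19n ln n: leading term is (16 − 19) n ln n = −3 n ln n. The next term is 16n ln 16 − 16n = 16(ln 16 − 1) n. Then the (1/2) ln(2π·16n) correction.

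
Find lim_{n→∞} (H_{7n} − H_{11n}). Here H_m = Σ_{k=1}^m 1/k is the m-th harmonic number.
lim = ln(7/11)

Euler-Maclaurin gives H_m = ln m + γ + 1/(2m) + O(1/m^2). The γ and O(1/m) terms cancel in the difference:
  H_{7n} − H_{11n} = ln(7n) − ln(11n) + O(1/n) = ln(7/11) + O(1/n).
Hence the limit is ln(7/11).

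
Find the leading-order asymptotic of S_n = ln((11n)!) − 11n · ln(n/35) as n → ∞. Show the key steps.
S_n ~ 11n · (ln 385 − 1) + O(ln n)

Stirling: ln((11n)!) = 11n ln(11n) − 11n + O(ln n).
  S_n = 11n ln(11n) − 11n − 11n ln(n/35) + O(ln n)
      = 11n ln(11n) − 11n ln n + 11n ln 35 − 11n + O(ln n)
      = 11n ln 11 + 11n ln 35 − 11n + O(ln n)
      = 11n (ln 385 − 1) + O(ln n).
Numerically ln(385) − 1 ≈ 4.9532.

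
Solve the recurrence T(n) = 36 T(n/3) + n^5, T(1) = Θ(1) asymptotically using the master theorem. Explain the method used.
T(n) = Θ(n^5)

log_3 36 ≈ 3.262. f(n) = n^5 dominates n^(log_3 36) since 5 > 3.262, and the regularity condition a·f(n/b) = 36·(n/3)^5 = (36/243)·n^5 ≤ c·f(n) holds with c = 36/243 ≈ 0.148 < 1. So this is Case 3: T(n) = Θ(f(n)) = Θ(n^5).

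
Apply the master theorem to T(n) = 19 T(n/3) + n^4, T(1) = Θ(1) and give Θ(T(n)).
T(n) = Θ(n^4)

log_3 19 ≈ 2.680. f(n) = n^4 dominates n^(log_3 19) since 4 > 2.680, and the regularity condition a·f(n/b) = 19·(n/3)^4 = (19/81)·n^4 ≤ c·f(n) holds with c = 19/81 ≈ 0.235 < 1. So this is Case 3: T(n) = Θ(f(n)) = Θ(n^4).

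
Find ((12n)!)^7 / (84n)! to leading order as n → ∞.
((12n)!)^7/(84n)! ~ ((2π·12n)^(6/2) / sqrt(7)) · 7^(−7·12n)  →  0

Write N = 12n. Stirling: N! ~ sqrt(2π N)(N/e)^N and (7N)! ~ sqrt(2π·7N)·(7N/e)^(7N).
  (N!)^7/(7N)! ~ (2π N)^(7/2) (N/e)^(7N) / [sqrt(2π·7N) (7N/e)^(7N)]
     = (2π N)^(7/2) / sqrt(2π·7N) · (N/(7N))^(7N)
     = (2π N)^((7−1)/2) / sqrt(7) · 7^(−7N).
Since 7^7 > 1, the factor 7^(−7N) decays exponentially, so the ratio → 0. Substituting N = 12n gives the stated form.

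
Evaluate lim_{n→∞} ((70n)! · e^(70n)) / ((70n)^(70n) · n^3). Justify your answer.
lim = 0

Stirling: (70n)! ~ sqrt(2π·70n) · (70n/e)^(70n). Hence
  (70n)! · e^(70n) / (70n)^(70n) ~ sqrt(2π·70n).
Dividing by n^3: sqrt(2π·70n) / n^3 = sqrt(2π·70) · n^((1−6)/2), so the expression behaves like sqrt(2π·70) · n^((1−6)/2) → 0.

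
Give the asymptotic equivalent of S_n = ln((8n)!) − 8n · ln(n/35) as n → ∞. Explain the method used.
S_n ~ 8n · (ln 280 − 1) + O(ln n)

Stirling: ln((8n)!) = 8n ln(8n) − 8n + O(ln n).
  S_n = 8n ln(8n) − 8n − 8n ln(n/35) + O(ln n)
      = 8n ln(8n) − 8n ln n + 8n ln 35 − 8n + O(ln n)
      = 8n ln 8 + 8n ln 35 − 8n + O(ln n)
      = 8n (ln 280 − 1) + O(ln n).
Numerically ln(280) − 1 ≈ 4.6348.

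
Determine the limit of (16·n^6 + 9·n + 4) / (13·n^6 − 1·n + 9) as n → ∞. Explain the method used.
lim = 16/13

For large n the leading n^6 terms dominate both numerator and denominator. Dividing top and bottom by n^6, every other term tends to 0, leaving 16/13.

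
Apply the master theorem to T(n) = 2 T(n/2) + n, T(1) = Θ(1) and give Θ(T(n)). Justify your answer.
T(n) = Θ(n log n)

log_2 2 = 1, and f(n) = n = Θ(n^(log_2 2)). This is Case 2 of the master theorem: T(n) = Θ(f(n) · log n) = Θ(n log n).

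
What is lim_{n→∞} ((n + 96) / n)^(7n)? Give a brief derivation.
lim = e^672

Rewrite as (1 + 96/n)^(7n). By the standard limit (1 + x/n)^n → e^x, we have (1 + 96/n)^n → e^96, and raising to the 7th power gives e^672.
More precisely, ln[(1 + 96/n)^(7n)] = 7n · ln(1 + 96/n) = 7n · (96/n + O(1/n^2)) = 672 + O(1/n) → 672.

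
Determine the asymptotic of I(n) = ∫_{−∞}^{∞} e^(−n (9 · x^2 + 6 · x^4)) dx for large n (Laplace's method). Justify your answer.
I(n) ~ sqrt(π/(9n))

φ(x) = 9 · x^2 + 6 · x^4 has its unique global minimum at x* = 0 (since φ'(x) = 18x + 24x^3 = 0 only at x = 0 for real x with both coefficients positive, and φ → ∞ as |x| → ∞). At x* = 0, φ(0) = 0 and φ''(0) = 18. Laplace's method then gives
  I(n) ~ sqrt(2π / (n · φ''(0))) · e^(−n φ(0)) = sqrt(2π / (18n)) = sqrt(π/(9n)).
The 6 · x^4 term contributes only at subleading order (an O(1/n) relative correction).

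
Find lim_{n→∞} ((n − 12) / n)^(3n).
lim = e^(−36)

Rewrite as (1 − 12/n)^(3n). By the standard limit (1 + x/n)^n → e^x, we have (1 − 12/n)^n → e^(−12), and raising to the 3rd power gives e^(−36).
More precisely, ln[(1 − 12/n)^(3n)] = 3n · ln(1 − 12/n) = 3n · (-12/n + O(1/n^2)) = -36 + O(1/n) → -36.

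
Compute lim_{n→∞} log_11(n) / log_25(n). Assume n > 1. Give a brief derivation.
lim = ln(25) / ln(11) = log_11(25)

Change of base: log_11(n) = ln n / ln 11 and log_25(n) = ln n / ln 25. The ratio is (ln n / ln 11) · (ln 25 / ln n) = ln 25 / ln 11, a constant independent of n. So the limit is ln 25 / ln 11 = log_11(25).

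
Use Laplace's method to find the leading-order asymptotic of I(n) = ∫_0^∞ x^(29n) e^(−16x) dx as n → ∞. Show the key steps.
I(n) ~ (sqrt(2π·29n) / 16) · (29n/(16e))^(29n)

Write the integrand as exp(29n ln x − 16x) and set f(x) = 29n ln x − 16x. Then f'(x) = 29n/x − 16 = 0 at x* = 29n/16, and f''(x*) = −29n/x*^2 = −16^2/(29n). Laplace's method (interior maximum) gives
  I(n) ~ e^(f(x*)) · sqrt(2π / |f''(x*)|)
        = exp(29n ln(29n/16) − 29n) · sqrt(2π · 29n / 16^2)
        = (29n/16)^(29n) e^(−29n) · sqrt(2π·29n) / 16
        = (sqrt(2π·29n) / 16) · (29n/(16e))^(29n).
This matches Γ(29n+1)/16^(29n+1) with Stirling applied to Γ.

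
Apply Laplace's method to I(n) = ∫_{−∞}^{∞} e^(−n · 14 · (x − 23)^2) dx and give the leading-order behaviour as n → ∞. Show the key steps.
I(n) = sqrt(π/(14n))

Here φ(x) = 14 · (x − 23)^2 has its unique minimum at x* = 23 with φ(x*) = 0 and φ''(x*) = 28. Laplace's method gives
  I(n) ~ e^(−n φ(x*)) · sqrt(2π / (n · φ''(x*))) = sqrt(2π / (28n)) = sqrt(π/(14n)).
This is exact: substituting u = (x − 23)·sqrt(14n) gives I(n) = (1/sqrt(14n)) ∫_{−∞}^{∞} e^(−u^2) du = sqrt(π/(14n)).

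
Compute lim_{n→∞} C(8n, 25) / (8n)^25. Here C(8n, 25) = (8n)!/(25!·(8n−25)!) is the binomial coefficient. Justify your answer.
lim = 1/25! = 1/15511210043330985984000000

With N = 8n → ∞: C(N, 25) / N^25 = [N(N−1)…(N−24)] / (25! · N^25) = (1/25!) · 1 · (1 − 1/(8n)) · … · (1 − 24/(8n)). Each factor → 1 as N → ∞, so the limit is 1/25! = 1/15511210043330985984000000.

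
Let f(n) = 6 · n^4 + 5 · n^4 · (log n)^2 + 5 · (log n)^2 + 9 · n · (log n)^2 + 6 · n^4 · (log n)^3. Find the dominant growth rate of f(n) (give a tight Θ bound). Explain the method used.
f(n) ∈ Θ(n^4 · (log n)^3)

Compare the terms by growth order. For large n, n^a · (log n)^b dominates n^a' · (log n)^b' iff a > a', or (a = a' and b > b'). Ranking the 5 terms shows the dominant one is 6 · n^4 · (log n)^3. Hence f(n) ∈ Θ(n^4 · (log n)^3).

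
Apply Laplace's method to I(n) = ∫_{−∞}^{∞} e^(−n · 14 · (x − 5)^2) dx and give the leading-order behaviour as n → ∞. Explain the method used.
I(n) = sqrt(π/(14n))

Here φ(x) = 14 · (x − 5)^2 has its unique minimum at x* = 5 with φ(x*) = 0 and φ''(x*) = 28. Laplace's method gives
  I(n) ~ e^(−n φ(x*)) · sqrt(2π / (n · φ''(x*))) = sqrt(2π / (28n)) = sqrt(π/(14n)).
This is exact: substituting u = (x − 5)·sqrt(14n) gives I(n) = (1/sqrt(14n)) ∫_{−∞}^{∞} e^(−u^2) du = sqrt(π/(14n)).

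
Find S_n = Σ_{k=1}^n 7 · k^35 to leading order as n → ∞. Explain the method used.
S_n ~ 7 · n^36 / 36

By integral comparison (Euler-Maclaurin), Σ_{k=1}^n 7 · k^35 = 7 · ∫_0^n x^35 dx + O(n^35) = 7 · n^36/36 + O(n^35). (Equivalently, Faulhaber's formula gives the same leading term.)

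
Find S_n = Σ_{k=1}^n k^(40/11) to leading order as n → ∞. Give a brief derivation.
S_n ~ (11/51) · n^(51/11)

Integral comparison: Σ_{k=1}^n k^(40/11) = ∫_0^n x^(40/11) dx + O(n^(40/11)). The integral is n^(1 + 40/11) / (1 + 40/11) = n^((40+11)/11) / ((40+11)/11) = (11/51) · n^(51/11).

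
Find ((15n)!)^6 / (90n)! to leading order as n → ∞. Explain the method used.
((15n)!)^6/(90n)! ~ ((2π·15n)^(5/2) / sqrt(6)) · 6^(−6·15n)  →  0

Write N = 15n. Stirling: N! ~ sqrt(2π N)(N/e)^N and (6N)! ~ sqrt(2π·6N)·(6N/e)^(6N).
  (N!)^6/(6N)! ~ (2π N)^(6/2) (N/e)^(6N) / [sqrt(2π·6N) (6N/e)^(6N)]
     = (2π N)^(6/2) / sqrt(2π·6N) · (N/(6N))^(6N)
     = (2π N)^((6−1)/2) / sqrt(6) · 6^(−6N).
Since 6^6 > 1, the factor 6^(−6N) decays exponentially, so the ratio → 0. Substituting N = 15n gives the stated form.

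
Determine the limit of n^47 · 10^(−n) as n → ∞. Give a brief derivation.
lim = 0

Exponentials with base > 1 dominate every fixed polynomial: for any fixed c, n^c / 10^n → 0 as n → ∞ (e.g. by the ratio test, or by writing 10^n = e^(n ln 10) and noting e^(n ln 10) / n^c → ∞). Hence n^47 · 10^(−n) = n^47 / 10^n → 0.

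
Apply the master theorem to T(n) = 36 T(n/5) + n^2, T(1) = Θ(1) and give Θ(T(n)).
T(n) = Θ(n^(log_5 36))

Master theorem: compare f(n) = n^2 to n^(log_5 36) where log_5 36 ≈ 2.227. Since 2 < log_5 36, we have f(n) = O(n^(log_5 36 − ε)) for some ε > 0 — Case 1. Hence T(n) = Θ(n^(log_5 36)).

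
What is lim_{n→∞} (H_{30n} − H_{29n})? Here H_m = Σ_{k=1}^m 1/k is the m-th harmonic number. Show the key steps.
lim = ln(30/29)

Euler-Maclaurin gives H_m = ln m + γ + 1/(2m) + O(1/m^2). The γ and O(1/m) terms cancel in the difference:
  H_{30n} − H_{29n} = ln(30n) − ln(29n) + O(1/n) = ln(30/29) + O(1/n).
Hence the limit is ln(30/29).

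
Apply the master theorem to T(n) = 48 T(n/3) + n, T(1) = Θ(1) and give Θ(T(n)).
T(n) = Θ(n^(log_3 48))

Master theorem: compare f(n) = n to n^(log_3 48) where log_3 48 ≈ 3.524. Since 1 < log_3 48, we have f(n) = O(n^(log_3 48 − ε)) for some ε > 0 — Case 1. Hence T(n) = Θ(n^(log_3 48)).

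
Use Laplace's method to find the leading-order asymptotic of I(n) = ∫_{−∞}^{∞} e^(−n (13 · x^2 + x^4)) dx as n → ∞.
I(n) ~ sqrt(π/(13n))

φ(x) = 13 · x^2 + x^4 has its unique global minimum at x* = 0 (since φ'(x) = 26x + 4x^3 = 0 only at x = 0 for real x with both coefficients positive, and φ → ∞ as |x| → ∞). At x* = 0, φ(0) = 0 and φ''(0) = 26. Laplace's method then gives
  I(n) ~ sqrt(2π / (n · φ''(0))) · e^(−n φ(0)) = sqrt(2π / (26n)) = sqrt(π/(13n)).
The x^4 term contributes only at subleading order (an O(1/n) relative correction).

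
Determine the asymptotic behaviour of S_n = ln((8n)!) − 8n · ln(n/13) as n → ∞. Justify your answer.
S_n ~ 8n · (ln 104 − 1) + O(ln n)

Stirling: ln((8n)!) = 8n ln(8n) − 8n + O(ln n).
  S_n = 8n ln(8n) − 8n − 8n ln(n/13) + O(ln n)
      = 8n ln(8n) − 8n ln n + 8n ln 13 − 8n + O(ln n)
      = 8n ln 8 + 8n ln 13 − 8n + O(ln n)
      = 8n (ln 104 − 1) + O(ln n).
Numerically ln(104) − 1 ≈ 3.6444.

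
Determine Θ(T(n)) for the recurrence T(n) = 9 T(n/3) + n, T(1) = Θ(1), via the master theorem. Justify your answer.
T(n) = Θ(n^2)

Master theorem: compare f(n) = n to n^(log_3 9) where log_3 9 = 2. Since 1 < log_3 9, we have f(n) = O(n^(log_3 9 − ε)) for some ε > 0 — Case 1. Hence T(n) = Θ(n^(log_3 9)) = Θ(n^2).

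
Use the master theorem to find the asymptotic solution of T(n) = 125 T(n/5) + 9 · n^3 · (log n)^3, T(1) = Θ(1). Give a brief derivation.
T(n) = Θ(n^3 · (log n)^4)

Here log_5 125 = 3 and f(n) = 9 · n^3 · (log n)^3 = Θ(n^(log_5 125) · (log n)^3). This is the extended Case 2 of the master theorem (f matches the critical exponent up to log factors), giving T(n) = Θ(n^(log_5 125) · (log n)^(3+1)) = Θ(n^3 · (log n)^4).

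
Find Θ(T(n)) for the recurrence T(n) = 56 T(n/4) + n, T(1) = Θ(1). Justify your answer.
T(n) = Θ(n^(log_4 56))

Master theorem: compare f(n) = n to n^(log_4 56) where log_4 56 ≈ 2.904. Since 1 < log_4 56, we have f(n) = O(n^(log_4 56 − ε)) for some ε > 0 — Case 1. Hence T(n) = Θ(n^(log_4 56)).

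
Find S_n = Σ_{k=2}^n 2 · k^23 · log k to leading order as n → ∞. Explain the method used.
S_n ~ n^24 log n / 12 − n^24 / 288

By integral comparison, S_n = ∫_1^n 2 · x^23 · log x dx + O(n^23 · log n). For the integral, ∫ x^23 log x dx = n^24 log n / 24 − n^24/576 (integration by parts). Hence S_n ~ n^24 log n / 12 − n^24 / 288.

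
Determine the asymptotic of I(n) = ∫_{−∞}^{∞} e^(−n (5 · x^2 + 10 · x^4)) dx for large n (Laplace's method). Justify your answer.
I(n) ~ sqrt(π/(5n))

φ(x) = 5 · x^2 + 10 · x^4 has its unique global minimum at x* = 0 (since φ'(x) = 10x + 40x^3 = 0 only at x = 0 for real x with both coefficients positive, and φ → ∞ as |x| → ∞). At x* = 0, φ(0) = 0 and φ''(0) = 10. Laplace's method then gives
  I(n) ~ sqrt(2π / (n · φ''(0))) · e^(−n φ(0)) = sqrt(2π / (10n)) = sqrt(π/(5n)).
The 10 · x^4 term contributes only at subleading order (an O(1/n) relative correction).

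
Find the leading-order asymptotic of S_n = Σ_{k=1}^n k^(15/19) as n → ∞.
S_n ~ (19/34) · n^(34/19)

Integral comparison: Σ_{k=1}^n k^(15/19) = ∫_0^n x^(15/19) dx + O(n^(15/19)). The integral is n^(1 + 15/19) / (1 + 15/19) = n^((15+19)/19) / ((15+19)/19) = (19/34) · n^(34/19).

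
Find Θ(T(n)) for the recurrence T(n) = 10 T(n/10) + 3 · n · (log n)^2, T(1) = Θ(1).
T(n) = Θ(n · (log n)^3)

Here log_10 10 = 1 and f(n) = 3 · n · (log n)^2 = Θ(n^(log_10 10) · (log n)^2). This is the extended Case 2 of the master theorem (f matches the critical exponent up to log factors), giving T(n) = Θ(n^(log_10 10) · (log n)^(2+1)) = Θ(n · (log n)^3).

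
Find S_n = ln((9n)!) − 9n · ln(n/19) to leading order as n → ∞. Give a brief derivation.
S_n ~ 9n · (ln 171 − 1) + O(ln n)

Stirling: ln((9n)!) = 9n ln(9n) − 9n + O(ln n).
  S_n = 9n ln(9n) − 9n − 9n ln(n/19) + O(ln n)
      = 9n ln(9n) − 9n ln n + 9n ln 19 − 9n + O(ln n)
      = 9n ln 9 + 9n ln 19 − 9n + O(ln n)
      = 9n (ln 171 − 1) + O(ln n).
Numerically ln(171) − 1 ≈ 4.1417.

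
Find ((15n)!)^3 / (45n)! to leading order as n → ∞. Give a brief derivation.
((15n)!)^3/(45n)! ~ ((2π·15n)^(2/2) / sqrt(3)) · 3^(−3·15n)  →  0

Write N = 15n. Stirling: N! ~ sqrt(2π N)(N/e)^N and (3N)! ~ sqrt(2π·3N)·(3N/e)^(3N).
  (N!)^3/(3N)! ~ (2π N)^(3/2) (N/e)^(3N) / [sqrt(2π·3N) (3N/e)^(3N)]
     = (2π N)^(3/2) / sqrt(2π·3N) · (N/(3N))^(3N)
     = (2π N)^((3−1)/2) / sqrt(3) · 3^(−3N).
Since 3^3 > 1, the factor 3^(−3N) decays exponentially, so the ratio → 0. Substituting N = 15n gives the stated form.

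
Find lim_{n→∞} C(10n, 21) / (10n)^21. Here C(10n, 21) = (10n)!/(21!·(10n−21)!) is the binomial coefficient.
lim = 1/21! = 1/51090942171709440000

With N = 10n → ∞: C(N, 21) / N^21 = [N(N−1)…(N−20)] / (21! · N^21) = (1/21!) · 1 · (1 − 1/(10n)) · … · (1 − 20/(10n)). Each factor → 1 as N → ∞, so the limit is 1/21! = 1/51090942171709440000.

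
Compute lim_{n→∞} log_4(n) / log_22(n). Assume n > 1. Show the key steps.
lim = ln(22) / ln(4) = log_4(22)

Change of base: log_4(n) = ln n / ln 4 and log_22(n) = ln n / ln 22. The ratio is (ln n / ln 4) · (ln 22 / ln n) = ln 22 / ln 4, a constant independent of n. So the limit is ln 22 / ln 4 = log_4(22).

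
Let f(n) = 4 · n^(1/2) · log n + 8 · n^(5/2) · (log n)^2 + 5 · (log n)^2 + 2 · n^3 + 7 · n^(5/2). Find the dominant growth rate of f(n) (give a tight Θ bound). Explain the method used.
f(n) ∈ Θ(n^3)

Compare the terms by growth order. For large n, n^a · (log n)^b dominates n^a' · (log n)^b' iff a > a', or (a = a' and b > b'). Ranking the 5 terms shows the dominant one is 2 · n^3. Hence f(n) ∈ Θ(n^3).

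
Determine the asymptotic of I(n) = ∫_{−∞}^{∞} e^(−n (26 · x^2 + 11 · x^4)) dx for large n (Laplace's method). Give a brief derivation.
I(n) ~ sqrt(π/(26n))

φ(x) = 26 · x^2 + 11 · x^4 has its unique global minimum at x* = 0 (since φ'(x) = 52x + 44x^3 = 0 only at x = 0 for real x with both coefficients positive, and φ → ∞ as |x| → ∞). At x* = 0, φ(0) = 0 and φ''(0) = 52. Laplace's method then gives
  I(n) ~ sqrt(2π / (n · φ''(0))) · e^(−n φ(0)) = sqrt(2π / (52n)) = sqrt(π/(26n)).
The 11 · x^4 term contributes only at subleading order (an O(1/n) relative correction).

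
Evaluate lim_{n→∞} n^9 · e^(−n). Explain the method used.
lim = 0

Exponentials with base > 1 dominate every fixed polynomial: for any fixed c, n^c / e^n → 0 as n → ∞ (e.g. by the ratio test, or since e^n grows faster than any power of n). Hence n^9 · e^(−n) = n^9 / e^n → 0.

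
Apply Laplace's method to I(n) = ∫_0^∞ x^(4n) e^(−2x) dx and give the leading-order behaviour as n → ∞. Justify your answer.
I(n) ~ (sqrt(2π·4n) / 2) · (4n/(2e))^(4n)

Write the integrand as exp(4n ln x − 2x) and set f(x) = 4n ln x − 2x. Then f'(x) = 4n/x − 2 = 0 at x* = 4n/2, and f''(x*) = −4n/x*^2 = −2^2/(4n). Laplace's method (interior maximum) gives
  I(n) ~ e^(f(x*)) · sqrt(2π / |f''(x*)|)
        = exp(4n ln(4n/2) − 4n) · sqrt(2π · 4n / 2^2)
        = (4n/2)^(4n) e^(−4n) · sqrt(2π·4n) / 2
        = (sqrt(2π·4n) / 2) · (4n/(2e))^(4n).
This matches Γ(4n+1)/2^(4n+1) with Stirling applied to Γ.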